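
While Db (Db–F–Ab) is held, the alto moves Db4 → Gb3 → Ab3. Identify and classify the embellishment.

Gb3 is an appoggiatura.

The harmony at that moment is Db major triad (Db, F, Ab); Gb3 is not a chord tone.
It is approached by leap down from Db4 and left by step up to Ab3.
Leap in, step out — an appoggiatura.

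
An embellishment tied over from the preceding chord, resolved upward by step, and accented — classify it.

Retardation.

Approach: by preparation — the pitch is first a chord tone, then held (tied or repeated) while the harmony changes under it. Departure: up by step. Metric position: strong.
A prepared dissonance that resolves upward by step — a retardation. (The same figure resolving downward would be a suspension.)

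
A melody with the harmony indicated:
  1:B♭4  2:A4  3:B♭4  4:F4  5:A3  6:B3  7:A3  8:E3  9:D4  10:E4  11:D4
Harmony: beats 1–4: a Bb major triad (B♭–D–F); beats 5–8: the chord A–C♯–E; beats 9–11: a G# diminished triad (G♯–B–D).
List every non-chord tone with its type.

The harmony at that moment is B♭ major triad (B♭, D, F); A4 is not a chord tone.
It is approached by step down from B♭4 and left by step up to B♭4.
Step away and step back to the same note — a neighbor tone (lower neighbor).
The harmony at that moment is A major triad (A, C♯, E); B3 is not a chord tone.
It is approached by step up from A3 and left by step down to A3.
Step away and step back to the same note — a neighbor tone (upper neighbor).
The harmony at that moment is G♯ diminished triad (G♯, B, D); E4 is not a chord tone.
It is approached by step up from D4 and left by step down to D4.
Step away and step back to the same note — a neighbor tone (upper neighbor).

A4 (beat 2) — neighbor tone; B3 (beat 6) — neighbor tone; E4 (beat 10) — neighbor tone.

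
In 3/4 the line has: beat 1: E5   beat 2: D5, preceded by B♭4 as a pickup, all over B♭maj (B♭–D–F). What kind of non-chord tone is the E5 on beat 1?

The harmony at that moment is B♭ major triad (B♭, D, F); E5 is not a chord tone.
It is approached by leap up from B♭4 and left by step down to D5.
Leap in, step out, metrically accented — an appoggiatura.

Appoggiatura.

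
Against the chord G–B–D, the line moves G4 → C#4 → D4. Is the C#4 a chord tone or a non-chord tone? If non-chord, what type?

The harmony at that moment is G major triad (G, B, D); C#4 is not a chord tone.
It is approached by leap down from G4 and left by step up to D4.
Leap in, step out — an appoggiatura.

Non-chord tone — an appoggiatura.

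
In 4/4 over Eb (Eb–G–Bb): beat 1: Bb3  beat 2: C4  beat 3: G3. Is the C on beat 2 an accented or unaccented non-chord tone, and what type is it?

The harmony at that moment is Eb major triad (Eb, G, Bb); C4 is not a chord tone.
It is approached by step up from Bb3 and left by leap down to G3.
Step in, leap out — an escape tone.
It falls on a weak beat, so it is unaccented.

Unaccented escape tone.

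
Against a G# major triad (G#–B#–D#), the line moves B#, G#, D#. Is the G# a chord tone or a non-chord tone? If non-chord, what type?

Chord tone (the root of G# major triad).

G# major triad contains G#, B#, D#; G# is the root, so it is a chord tone.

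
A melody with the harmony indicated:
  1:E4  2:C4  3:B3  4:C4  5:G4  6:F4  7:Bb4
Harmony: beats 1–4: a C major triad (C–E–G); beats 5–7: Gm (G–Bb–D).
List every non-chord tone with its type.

B3 (beat 3) — neighbor tone; F4 (beat 6) — escape tone.

The harmony at that moment is C major triad (C, E, G); B3 is not a chord tone.
It is approached by step down from C4 and left by step up to C4.
Step away and step back to the same note — a neighbor tone (lower neighbor).
The harmony at that moment is G minor triad (G, Bb, D); F4 is not a chord tone.
It is approached by step down from G4 and left by leap up to Bb4.
Step in, leap out — an escape tone.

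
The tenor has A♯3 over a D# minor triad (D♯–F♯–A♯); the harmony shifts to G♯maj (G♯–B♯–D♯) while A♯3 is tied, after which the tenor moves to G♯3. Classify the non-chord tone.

The harmony at that moment is G♯ major triad (G♯, B♯, D♯); A♯3 is not a chord tone.
It is held over (the same pitch as the preceding A♯3) and left by step down to G♯3.
Held over from the previous chord and resolving down by step — a suspension.

A♯3 is a suspension.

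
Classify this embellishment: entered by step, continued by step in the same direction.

Passing tone.

Approach: by step. Departure: by step, continuing in the same direction.
Stepwise on both sides with no change of direction means the note fills in the space between two different chord tones — a passing tone. (Had it turned back to its starting note it would be a neighbor tone instead.)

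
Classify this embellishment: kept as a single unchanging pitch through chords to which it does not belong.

Pedal tone.

Approach: none. Departure: none — a single pitch is sustained while the chords change around it, passing through harmonies that do not contain it.
No melodic motion at all; the dissonance is created entirely by the moving harmonies against the stationary note — a pedal tone (pedal point).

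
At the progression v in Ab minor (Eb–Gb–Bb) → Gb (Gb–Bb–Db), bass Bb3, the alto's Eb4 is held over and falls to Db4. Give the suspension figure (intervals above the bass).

4–3 suspension.

At the second chord the bass is Bb3. The suspended Eb4 lies a fourth above the bass; after resolving down by step to Db4, the interval above the bass becomes a third.
Suspension figures are named by those two intervals: 4–3.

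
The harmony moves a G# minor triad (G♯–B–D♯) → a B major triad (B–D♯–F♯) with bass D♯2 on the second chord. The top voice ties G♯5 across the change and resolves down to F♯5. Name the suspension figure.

4–3 suspension.

At the second chord the bass is D♯2. The suspended G♯5 lies a fourth above the bass; after resolving down by step to F♯5, the interval above the bass becomes a third.
Suspension figures are named by those two intervals: 4–3.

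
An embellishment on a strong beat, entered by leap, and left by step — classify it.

Appoggiatura.

Approach: by leap. Departure: by step. Metric position: strong.
Leap in, step out, in a metrically strong position — an appoggiatura. (It is the mirror image of the escape tone, which steps in and leaps out from a weak position.)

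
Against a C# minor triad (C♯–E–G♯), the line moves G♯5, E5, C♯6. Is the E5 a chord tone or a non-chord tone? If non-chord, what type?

C# minor triad contains C♯, E, G♯; E is the third, so it is a chord tone.

Chord tone (the third of C# minor triad).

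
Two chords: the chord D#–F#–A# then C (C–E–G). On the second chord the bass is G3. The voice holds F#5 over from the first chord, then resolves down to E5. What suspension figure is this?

7–6 suspension.

At the second chord the bass is G3. The suspended F#5 lies a seventh above the bass; after resolving down by step to E5, the interval above the bass becomes a sixth.
Suspension figures are named by those two intervals: 7–6.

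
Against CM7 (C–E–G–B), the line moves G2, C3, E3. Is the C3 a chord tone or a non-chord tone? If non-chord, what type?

Chord tone (the root of C major seventh chord).

C major seventh chord contains C, E, G, B; C is the root, so it is a chord tone.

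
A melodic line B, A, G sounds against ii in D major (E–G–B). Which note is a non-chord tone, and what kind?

A is a passing tone.

The harmony at that moment is E minor triad (E, G, B); A is not a chord tone.
It is approached by step down from B and left by step down to G.
Step in, step out in the same direction — a passing tone.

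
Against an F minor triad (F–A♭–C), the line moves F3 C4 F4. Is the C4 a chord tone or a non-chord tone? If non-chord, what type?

Chord tone (the fifth of F minor triad).

F minor triad contains F, A♭, C; C is the fifth, so it is a chord tone.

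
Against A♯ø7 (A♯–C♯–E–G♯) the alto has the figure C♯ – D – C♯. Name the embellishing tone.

D is a neighbor tone.

The harmony at that moment is A♯ half-diminished seventh chord (A♯, C♯, E, G♯); D is not a chord tone.
It is approached by step up from C♯ and left by step down to C♯.
Step away and step back to the same note — a neighbor tone (upper neighbor).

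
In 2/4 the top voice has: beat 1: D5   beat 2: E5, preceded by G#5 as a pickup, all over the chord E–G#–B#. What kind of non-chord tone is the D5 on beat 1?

The harmony at that moment is E augmented triad (E, G#, B#); D5 is not a chord tone.
It is approached by leap down from G#5 and left by step up to E5.
Leap in, step out, metrically accented — an appoggiatura.

Appoggiatura.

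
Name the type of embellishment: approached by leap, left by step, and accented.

Appoggiatura.

Approach: by leap. Departure: by step. Metric position: strong.
Leap in, step out, in a metrically strong position — an appoggiatura. (It is the mirror image of the escape tone, which steps in and leaps out from a weak position.)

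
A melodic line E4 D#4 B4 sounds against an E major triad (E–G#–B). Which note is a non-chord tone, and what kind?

The harmony at that moment is E major triad (E, G#, B); D#4 is not a chord tone.
It is approached by step down from E4 and left by leap up to B4.
Step in, leap out — an escape tone.

D#4 is an escape tone.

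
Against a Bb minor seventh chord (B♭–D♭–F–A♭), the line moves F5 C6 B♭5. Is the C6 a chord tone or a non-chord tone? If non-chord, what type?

The harmony at that moment is B♭ minor seventh chord (B♭, D♭, F, A♭); C6 is not a chord tone.
It is approached by leap up from F5 and left by step down to B♭5.
Leap in, step out — an appoggiatura.

Non-chord tone — an appoggiatura.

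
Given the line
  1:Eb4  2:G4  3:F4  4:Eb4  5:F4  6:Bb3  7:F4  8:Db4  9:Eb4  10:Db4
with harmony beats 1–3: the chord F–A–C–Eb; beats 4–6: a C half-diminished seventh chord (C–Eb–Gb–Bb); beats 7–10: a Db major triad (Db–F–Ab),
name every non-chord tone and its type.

G4 (beat 2) — appoggiatura; F4 (beat 5) — escape tone; Eb4 (beat 9) — neighbor tone.

The harmony at that moment is F dominant seventh chord (F, A, C, Eb); G4 is not a chord tone.
It is approached by leap up from Eb4 and left by step down to F4.
Leap in, step out — an appoggiatura.
The harmony at that moment is C half-diminished seventh chord (C, Eb, Gb, Bb); F4 is not a chord tone.
It is approached by step up from Eb4 and left by leap down to Bb3.
Step in, leap out — an escape tone.
The harmony at that moment is Db major triad (Db, F, Ab); Eb4 is not a chord tone.
It is approached by step up from Db4 and left by step down to Db4.
Step away and step back to the same note — a neighbor tone (upper neighbor).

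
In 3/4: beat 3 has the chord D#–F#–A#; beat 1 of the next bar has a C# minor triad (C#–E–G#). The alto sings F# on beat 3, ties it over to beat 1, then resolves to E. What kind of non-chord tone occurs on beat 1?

The harmony at that moment is C# minor triad (C#, E, G#); F# is not a chord tone.
It is held over (the same pitch as the preceding F#) and left by step down to E.
Held over from the previous chord and resolving down by step — a suspension.

Suspension.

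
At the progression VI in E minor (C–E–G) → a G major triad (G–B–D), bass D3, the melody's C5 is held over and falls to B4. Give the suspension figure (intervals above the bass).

At the second chord the bass is D3. The suspended C5 lies a seventh above the bass; after resolving down by step to B4, the interval above the bass becomes a sixth.
Suspension figures are named by those two intervals: 7–6.

7–6 suspension.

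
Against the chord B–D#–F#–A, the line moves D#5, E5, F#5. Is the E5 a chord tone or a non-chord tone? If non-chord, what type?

The harmony at that moment is B dominant seventh chord (B, D#, F#, A); E5 is not a chord tone.
It is approached by step up from D#5 and left by step up to F#5.
Step in, step out in the same direction — a passing tone.

Non-chord tone — a passing tone.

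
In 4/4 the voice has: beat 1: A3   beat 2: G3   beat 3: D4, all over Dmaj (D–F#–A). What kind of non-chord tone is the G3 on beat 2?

The harmony at that moment is D major triad (D, F#, A); G3 is not a chord tone.
It is approached by step down from A3 and left by leap up to D4.
Step in, leap out, on a weak beat — an escape tone.

Escape tone.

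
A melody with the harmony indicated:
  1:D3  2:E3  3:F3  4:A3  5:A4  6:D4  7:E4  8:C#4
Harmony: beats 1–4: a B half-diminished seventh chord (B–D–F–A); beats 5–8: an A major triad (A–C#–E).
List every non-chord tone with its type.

The harmony at that moment is B half-diminished seventh chord (B, D, F, A); E3 is not a chord tone.
It is approached by step up from D3 and left by step up to F3.
Step in, step out in the same direction — a passing tone.
The harmony at that moment is A major triad (A, C#, E); D4 is not a chord tone.
It is approached by leap down from A4 and left by step up to E4.
Leap in, step out — an appoggiatura.

E3 (beat 2) — passing tone; D4 (beat 6) — appoggiatura.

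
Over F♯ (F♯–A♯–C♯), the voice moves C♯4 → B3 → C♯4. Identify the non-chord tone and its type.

The harmony at that moment is F♯ major triad (F♯, A♯, C♯); B3 is not a chord tone.
It is approached by step down from C♯4 and left by step up to C♯4.
Step away and step back to the same note — a neighbor tone (lower neighbor).

B3 is a neighbor tone.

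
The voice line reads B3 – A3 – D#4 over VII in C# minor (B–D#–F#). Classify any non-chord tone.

The harmony at that moment is B major triad (B, D#, F#); A3 is not a chord tone.
It is approached by step down from B3 and left by leap up to D#4.
Step in, leap out — an escape tone.

A3 is an escape tone.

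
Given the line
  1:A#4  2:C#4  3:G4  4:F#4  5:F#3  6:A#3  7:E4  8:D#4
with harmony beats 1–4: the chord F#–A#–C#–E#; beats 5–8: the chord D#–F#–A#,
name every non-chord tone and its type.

The harmony at that moment is F# major seventh chord (F#, A#, C#, E#); G4 is not a chord tone.
It is approached by leap up from C#4 and left by step down to F#4.
Leap in, step out — an appoggiatura.
The harmony at that moment is D# minor triad (D#, F#, A#); E4 is not a chord tone.
It is approached by leap up from A#3 and left by step down to D#4.
Leap in, step out — an appoggiatura.

G4 (beat 3) — appoggiatura; E4 (beat 7) — appoggiatura.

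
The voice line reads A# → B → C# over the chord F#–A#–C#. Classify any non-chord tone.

B is a passing tone.

The harmony at that moment is F# major triad (F#, A#, C#); B is not a chord tone.
It is approached by step up from A# and left by step up to C#.
Step in, step out in the same direction — a passing tone.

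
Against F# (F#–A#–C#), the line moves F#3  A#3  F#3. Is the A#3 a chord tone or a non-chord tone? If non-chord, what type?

F# major triad contains F#, A#, C#; A# is the third, so it is a chord tone.

Chord tone (the third of F# major triad).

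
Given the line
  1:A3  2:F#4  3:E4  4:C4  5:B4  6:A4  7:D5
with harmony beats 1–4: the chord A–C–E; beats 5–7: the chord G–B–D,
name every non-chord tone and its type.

F#4 (beat 2) — appoggiatura; A4 (beat 6) — escape tone.

The harmony at that moment is A minor triad (A, C, E); F#4 is not a chord tone.
It is approached by leap up from A3 and left by step down to E4.
Leap in, step out — an appoggiatura.
The harmony at that moment is G major triad (G, B, D); A4 is not a chord tone.
It is approached by step down from B4 and left by leap up to D5.
Step in, leap out — an escape tone.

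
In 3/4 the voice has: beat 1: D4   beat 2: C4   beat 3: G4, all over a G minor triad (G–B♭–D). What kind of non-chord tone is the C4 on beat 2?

Escape tone.

The harmony at that moment is G minor triad (G, B♭, D); C4 is not a chord tone.
It is approached by step down from D4 and left by leap up to G4.
Step in, leap out, on a weak beat — an escape tone.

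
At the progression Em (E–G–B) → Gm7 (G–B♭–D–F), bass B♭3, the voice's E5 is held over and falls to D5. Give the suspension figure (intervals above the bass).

At the second chord the bass is B♭3. The suspended E5 lies a fourth above the bass; after resolving down by step to D5, the interval above the bass becomes a third.
Suspension figures are named by those two intervals: 4–3.

4–3 suspension.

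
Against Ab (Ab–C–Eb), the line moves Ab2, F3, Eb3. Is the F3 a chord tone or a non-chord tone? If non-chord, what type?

Non-chord tone — an appoggiatura.

The harmony at that moment is Ab major triad (Ab, C, Eb); F3 is not a chord tone.
It is approached by leap up from Ab2 and left by step down to Eb3.
Leap in, step out — an appoggiatura.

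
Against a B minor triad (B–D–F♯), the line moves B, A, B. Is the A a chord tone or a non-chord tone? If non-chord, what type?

The harmony at that moment is B minor triad (B, D, F♯); A is not a chord tone.
It is approached by step down from B and left by step up to B.
Step away and step back to the same note — a neighbor tone (lower neighbor).

Non-chord tone — a neighbor tone.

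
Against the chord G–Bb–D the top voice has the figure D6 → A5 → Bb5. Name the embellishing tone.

The harmony at that moment is G minor triad (G, Bb, D); A5 is not a chord tone.
It is approached by leap down from D6 and left by step up to Bb5.
Leap in, step out — an appoggiatura.

A5 is an appoggiatura.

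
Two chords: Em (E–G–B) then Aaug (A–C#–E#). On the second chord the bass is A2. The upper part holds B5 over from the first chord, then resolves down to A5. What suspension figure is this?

At the second chord the bass is A2. The suspended B5 lies a ninth above the bass; after resolving down by step to A5, the interval above the bass becomes an octave.
Suspension figures are named by those two intervals: 9–8.

9–8 suspension.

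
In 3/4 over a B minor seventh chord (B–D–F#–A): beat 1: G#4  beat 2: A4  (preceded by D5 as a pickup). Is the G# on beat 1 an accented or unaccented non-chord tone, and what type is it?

Accented appoggiatura.

The harmony at that moment is B minor seventh chord (B, D, F#, A); G#4 is not a chord tone.
It is approached by leap down from D5 and left by step up to A4.
Leap in, step out — an appoggiatura.
It falls on the downbeat, so it is accented.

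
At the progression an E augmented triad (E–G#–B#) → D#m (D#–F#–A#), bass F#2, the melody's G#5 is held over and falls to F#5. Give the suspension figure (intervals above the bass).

9–8 suspension.

At the second chord the bass is F#2. The suspended G#5 lies a ninth above the bass; after resolving down by step to F#5, the interval above the bass becomes an octave.
Suspension figures are named by those two intervals: 9–8.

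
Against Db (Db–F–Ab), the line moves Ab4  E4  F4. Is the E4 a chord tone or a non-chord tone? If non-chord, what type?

Non-chord tone — an appoggiatura.

The harmony at that moment is Db major triad (Db, F, Ab); E4 is not a chord tone.
It is approached by leap down from Ab4 and left by step up to F4.
Leap in, step out — an appoggiatura.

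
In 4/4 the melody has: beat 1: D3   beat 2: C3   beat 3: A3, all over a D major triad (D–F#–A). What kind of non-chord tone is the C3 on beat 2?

Escape tone.

The harmony at that moment is D major triad (D, F#, A); C3 is not a chord tone.
It is approached by step down from D3 and left by leap up to A3.
Step in, leap out, on a weak beat — an escape tone.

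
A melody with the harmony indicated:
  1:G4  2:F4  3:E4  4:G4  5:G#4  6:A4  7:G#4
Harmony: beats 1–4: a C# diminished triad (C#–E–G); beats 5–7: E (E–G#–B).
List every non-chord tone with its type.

The harmony at that moment is C# diminished triad (C#, E, G); F4 is not a chord tone.
It is approached by step down from G4 and left by step down to E4.
Step in, step out in the same direction — a passing tone.
The harmony at that moment is E major triad (E, G#, B); A4 is not a chord tone.
It is approached by step up from G#4 and left by step down to G#4.
Step away and step back to the same note — a neighbor tone (upper neighbor).

F4 (beat 2) — passing tone; A4 (beat 6) — neighbor tone.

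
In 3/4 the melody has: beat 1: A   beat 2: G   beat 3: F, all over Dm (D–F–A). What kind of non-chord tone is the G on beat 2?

Passing tone.

The harmony at that moment is D minor triad (D, F, A); G is not a chord tone.
It is approached by step down from A and left by step down to F.
Step in, step out in the same direction — a passing tone.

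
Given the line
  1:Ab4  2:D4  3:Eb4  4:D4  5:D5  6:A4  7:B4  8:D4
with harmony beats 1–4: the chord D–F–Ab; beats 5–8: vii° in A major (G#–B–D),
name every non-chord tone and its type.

The harmony at that moment is D diminished triad (D, F, Ab); Eb4 is not a chord tone.
It is approached by step up from D4 and left by step down to D4.
Step away and step back to the same note — a neighbor tone (upper neighbor).
The harmony at that moment is G# diminished triad (G#, B, D); A4 is not a chord tone.
It is approached by leap down from D5 and left by step up to B4.
Leap in, step out — an appoggiatura.

Eb4 (beat 3) — neighbor tone; A4 (beat 6) — appoggiatura.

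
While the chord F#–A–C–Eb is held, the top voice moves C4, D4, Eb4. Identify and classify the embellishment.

D4 is a passing tone.

The harmony at that moment is F# diminished seventh chord (F#, A, C, Eb); D4 is not a chord tone.
It is approached by step up from C4 and left by step up to Eb4.
Step in, step out in the same direction — a passing tone.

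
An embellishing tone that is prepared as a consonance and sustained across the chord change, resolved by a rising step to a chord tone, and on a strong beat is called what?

Approach: by preparation — the pitch is first a chord tone, then held (tied or repeated) while the harmony changes under it. Departure: up by step. Metric position: strong.
A prepared dissonance that resolves upward by step — a retardation. (The same figure resolving downward would be a suspension.)

Retardation.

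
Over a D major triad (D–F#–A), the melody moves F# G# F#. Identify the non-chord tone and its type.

The harmony at that moment is D major triad (D, F#, A); G# is not a chord tone.
It is approached by step up from F# and left by step down to F#.
Step away and step back to the same note — a neighbor tone (upper neighbor).

G# is a neighbor tone.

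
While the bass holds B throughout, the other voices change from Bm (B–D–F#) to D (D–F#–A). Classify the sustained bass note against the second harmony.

Pedal tone (pedal point).

The harmony at that moment is D major triad (D, F#, A); B is not a chord tone.
It is held over (the same pitch as the preceding B) and then sustained as the same pitch into the next harmony.
Sustained through a change of harmony — a pedal tone.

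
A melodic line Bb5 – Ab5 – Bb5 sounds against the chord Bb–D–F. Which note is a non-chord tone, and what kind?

The harmony at that moment is Bb major triad (Bb, D, F); Ab5 is not a chord tone.
It is approached by step down from Bb5 and left by step up to Bb5.
Step away and step back to the same note — a neighbor tone (lower neighbor).

Ab5 is a neighbor tone.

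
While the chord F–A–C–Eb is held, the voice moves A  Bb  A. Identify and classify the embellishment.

Bb is a neighbor tone.

The harmony at that moment is F dominant seventh chord (F, A, C, Eb); Bb is not a chord tone.
It is approached by step up from A and left by step down to A.
Step away and step back to the same note — a neighbor tone (upper neighbor).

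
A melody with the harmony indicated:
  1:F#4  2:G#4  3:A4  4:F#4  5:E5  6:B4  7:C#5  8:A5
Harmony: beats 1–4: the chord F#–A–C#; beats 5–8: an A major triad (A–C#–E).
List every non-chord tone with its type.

The harmony at that moment is F# minor triad (F#, A, C#); G#4 is not a chord tone.
It is approached by step up from F#4 and left by step up to A4.
Step in, step out in the same direction — a passing tone.
The harmony at that moment is A major triad (A, C#, E); B4 is not a chord tone.
It is approached by leap down from E5 and left by step up to C#5.
Leap in, step out — an appoggiatura.

G#4 (beat 2) — passing tone; B4 (beat 6) — appoggiatura.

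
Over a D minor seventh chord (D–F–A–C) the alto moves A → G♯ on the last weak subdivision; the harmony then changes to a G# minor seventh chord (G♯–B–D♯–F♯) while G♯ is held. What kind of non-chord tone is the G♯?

The harmony at that moment is D minor seventh chord (D, F, A, C); G♯ is not a chord tone.
It is approached by step down from A and then sustained as the same pitch into the next harmony.
Arriving early and becoming a chord tone when the harmony changes — an anticipation.

G♯ is an anticipation.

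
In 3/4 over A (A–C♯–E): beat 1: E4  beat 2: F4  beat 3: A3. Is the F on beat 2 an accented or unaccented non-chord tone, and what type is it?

The harmony at that moment is A major triad (A, C♯, E); F4 is not a chord tone.
It is approached by step up from E4 and left by leap down to A3.
Step in, leap out — an escape tone.
It falls on a weak beat, so it is unaccented.

Unaccented escape tone.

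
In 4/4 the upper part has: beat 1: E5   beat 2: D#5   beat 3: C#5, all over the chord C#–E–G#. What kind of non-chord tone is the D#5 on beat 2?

Passing tone.

The harmony at that moment is C# minor triad (C#, E, G#); D#5 is not a chord tone.
It is approached by step down from E5 and left by step down to C#5.
Step in, step out in the same direction — a passing tone.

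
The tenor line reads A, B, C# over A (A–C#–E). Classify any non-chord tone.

The harmony at that moment is A major triad (A, C#, E); B is not a chord tone.
It is approached by step up from A and left by step up to C#.
Step in, step out in the same direction — a passing tone.

B is a passing tone.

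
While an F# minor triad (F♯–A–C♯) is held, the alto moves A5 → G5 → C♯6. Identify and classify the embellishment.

G5 is an escape tone.

The harmony at that moment is F♯ minor triad (F♯, A, C♯); G5 is not a chord tone.
It is approached by step down from A5 and left by leap up to C♯6.
Step in, leap out — an escape tone.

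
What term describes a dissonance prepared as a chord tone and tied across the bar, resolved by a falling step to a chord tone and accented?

Approach: by preparation — the pitch is first a chord tone, then held (tied or repeated) while the harmony changes under it. Departure: down by step. Metric position: strong.
A prepared dissonance that resolves downward by step — a suspension. (The same figure resolving upward would be a retardation.)

Suspension.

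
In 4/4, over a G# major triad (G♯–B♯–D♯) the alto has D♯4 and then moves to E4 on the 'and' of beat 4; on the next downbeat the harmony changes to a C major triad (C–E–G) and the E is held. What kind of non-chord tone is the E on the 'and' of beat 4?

Anticipation.

The harmony at that moment is G♯ major triad (G♯, B♯, D♯); E4 is not a chord tone.
It is approached by step up from D♯4 and then sustained as the same pitch into the next harmony.
Arriving early and becoming a chord tone when the harmony changes — an anticipation.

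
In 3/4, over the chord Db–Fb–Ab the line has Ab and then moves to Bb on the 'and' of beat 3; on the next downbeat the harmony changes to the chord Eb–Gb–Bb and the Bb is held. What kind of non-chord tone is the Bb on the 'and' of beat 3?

Anticipation.

The harmony at that moment is Db minor triad (Db, Fb, Ab); Bb is not a chord tone.
It is approached by step up from Ab and then sustained as the same pitch into the next harmony.
Arriving early and becoming a chord tone when the harmony changes — an anticipation.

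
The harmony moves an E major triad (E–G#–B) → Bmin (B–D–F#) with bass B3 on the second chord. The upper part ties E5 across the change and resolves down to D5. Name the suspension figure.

4–3 suspension.

At the second chord the bass is B3. The suspended E5 lies a fourth above the bass; after resolving down by step to D5, the interval above the bass becomes a third.
Suspension figures are named by those two intervals: 4–3.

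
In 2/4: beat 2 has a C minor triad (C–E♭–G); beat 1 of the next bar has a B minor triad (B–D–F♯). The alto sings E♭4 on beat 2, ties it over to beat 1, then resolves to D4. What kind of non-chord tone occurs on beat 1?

The harmony at that moment is B minor triad (B, D, F♯); E♭4 is not a chord tone.
It is held over (the same pitch as the preceding E♭4) and left by step down to D4.
Held over from the previous chord and resolving down by step — a suspension.

Suspension.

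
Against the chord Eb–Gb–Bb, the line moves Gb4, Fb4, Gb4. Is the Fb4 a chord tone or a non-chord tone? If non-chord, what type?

The harmony at that moment is Eb minor triad (Eb, Gb, Bb); Fb4 is not a chord tone.
It is approached by step down from Gb4 and left by step up to Gb4.
Step away and step back to the same note — a neighbor tone (lower neighbor).

Non-chord tone — a neighbor tone.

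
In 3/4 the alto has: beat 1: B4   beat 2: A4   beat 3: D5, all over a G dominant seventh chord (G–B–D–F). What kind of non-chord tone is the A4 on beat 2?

The harmony at that moment is G dominant seventh chord (G, B, D, F); A4 is not a chord tone.
It is approached by step down from B4 and left by leap up to D5.
Step in, leap out, on a weak beat — an escape tone.

Escape tone.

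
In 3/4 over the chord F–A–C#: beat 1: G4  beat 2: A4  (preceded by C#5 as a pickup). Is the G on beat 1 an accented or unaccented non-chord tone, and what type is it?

Accented appoggiatura.

The harmony at that moment is F augmented triad (F, A, C#); G4 is not a chord tone.
It is approached by leap down from C#5 and left by step up to A4.
Leap in, step out — an appoggiatura.
It falls on the downbeat, so it is accented.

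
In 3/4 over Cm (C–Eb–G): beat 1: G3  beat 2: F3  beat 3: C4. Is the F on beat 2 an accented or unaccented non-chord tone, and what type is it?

Unaccented escape tone.

The harmony at that moment is C minor triad (C, Eb, G); F3 is not a chord tone.
It is approached by step down from G3 and left by leap up to C4.
Step in, leap out — an escape tone.
It falls on a weak beat, so it is unaccented.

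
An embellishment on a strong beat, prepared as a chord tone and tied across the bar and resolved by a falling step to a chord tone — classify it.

Approach: by preparation — the pitch is first a chord tone, then held (tied or repeated) while the harmony changes under it. Departure: down by step. Metric position: strong.
A prepared dissonance that resolves downward by step — a suspension. (The same figure resolving upward would be a retardation.)

Suspension.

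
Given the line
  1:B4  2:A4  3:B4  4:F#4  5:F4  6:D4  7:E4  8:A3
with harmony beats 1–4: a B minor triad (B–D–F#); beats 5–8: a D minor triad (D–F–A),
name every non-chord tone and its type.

A4 (beat 2) — neighbor tone; E4 (beat 7) — escape tone.

The harmony at that moment is B minor triad (B, D, F#); A4 is not a chord tone.
It is approached by step down from B4 and left by step up to B4.
Step away and step back to the same note — a neighbor tone (lower neighbor).
The harmony at that moment is D minor triad (D, F, A); E4 is not a chord tone.
It is approached by step up from D4 and left by leap down to A3.
Step in, leap out — an escape tone.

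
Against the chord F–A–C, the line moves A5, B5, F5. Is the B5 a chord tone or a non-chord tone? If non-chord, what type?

The harmony at that moment is F major triad (F, A, C); B5 is not a chord tone.
It is approached by step up from A5 and left by leap down to F5.
Step in, leap out — an escape tone.

Non-chord tone — an escape tone.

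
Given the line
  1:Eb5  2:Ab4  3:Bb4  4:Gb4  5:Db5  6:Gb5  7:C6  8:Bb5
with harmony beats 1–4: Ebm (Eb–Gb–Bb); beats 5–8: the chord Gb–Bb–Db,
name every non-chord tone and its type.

Ab4 (beat 2) — appoggiatura; C6 (beat 7) — appoggiatura.

The harmony at that moment is Eb minor triad (Eb, Gb, Bb); Ab4 is not a chord tone.
It is approached by leap down from Eb5 and left by step up to Bb4.
Leap in, step out — an appoggiatura.
The harmony at that moment is Gb major triad (Gb, Bb, Db); C6 is not a chord tone.
It is approached by leap up from Gb5 and left by step down to Bb5.
Leap in, step out — an appoggiatura.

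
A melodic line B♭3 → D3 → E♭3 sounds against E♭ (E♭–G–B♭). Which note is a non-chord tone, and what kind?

D3 is an appoggiatura.

The harmony at that moment is E♭ major triad (E♭, G, B♭); D3 is not a chord tone.
It is approached by leap down from B♭3 and left by step up to E♭3.
Leap in, step out — an appoggiatura.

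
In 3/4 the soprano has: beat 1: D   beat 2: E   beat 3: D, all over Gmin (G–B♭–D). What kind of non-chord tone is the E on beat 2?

Upper neighbor tone.

The harmony at that moment is G minor triad (G, B♭, D); E is not a chord tone.
It is approached by step up from D and left by step down to D.
Step away and step back to the same note — a neighbor tone (upper neighbor).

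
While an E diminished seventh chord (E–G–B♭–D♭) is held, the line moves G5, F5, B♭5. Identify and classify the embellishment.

F5 is an escape tone.

The harmony at that moment is E diminished seventh chord (E, G, B♭, D♭); F5 is not a chord tone.
It is approached by step down from G5 and left by leap up to B♭5.
Step in, leap out — an escape tone.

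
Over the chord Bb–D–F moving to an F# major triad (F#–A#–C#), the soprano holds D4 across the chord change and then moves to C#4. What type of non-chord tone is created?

The harmony at that moment is F# major triad (F#, A#, C#); D4 is not a chord tone.
It is held over (the same pitch as the preceding D4) and left by step down to C#4.
Held over from the previous chord and resolving down by step — a suspension.

D4 is a suspension.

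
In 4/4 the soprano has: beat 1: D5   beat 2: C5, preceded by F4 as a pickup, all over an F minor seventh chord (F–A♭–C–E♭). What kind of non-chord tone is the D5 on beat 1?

Appoggiatura.

The harmony at that moment is F minor seventh chord (F, A♭, C, E♭); D5 is not a chord tone.
It is approached by leap up from F4 and left by step down to C5.
Leap in, step out, metrically accented — an appoggiatura.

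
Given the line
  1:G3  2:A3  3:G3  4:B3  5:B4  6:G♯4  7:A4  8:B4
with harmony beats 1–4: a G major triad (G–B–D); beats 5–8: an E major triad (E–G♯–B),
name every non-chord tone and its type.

A3 (beat 2) — neighbor tone; A4 (beat 7) — passing tone.

The harmony at that moment is G major triad (G, B, D); A3 is not a chord tone.
It is approached by step up from G3 and left by step down to G3.
Step away and step back to the same note — a neighbor tone (upper neighbor).
The harmony at that moment is E major triad (E, G♯, B); A4 is not a chord tone.
It is approached by step up from G♯4 and left by step up to B4.
Step in, step out in the same direction — a passing tone.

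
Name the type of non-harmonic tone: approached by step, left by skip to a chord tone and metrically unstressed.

Approach: by step. Departure: by leap. Metric position: weak.
Step in, leap out, from a weak position — an escape tone (échappée). (It is the mirror image of the appoggiatura, which leaps in and steps out on a strong beat.)

Escape tone.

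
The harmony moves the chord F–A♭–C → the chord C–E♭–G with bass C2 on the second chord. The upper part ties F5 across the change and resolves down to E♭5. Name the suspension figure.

At the second chord the bass is C2. The suspended F5 lies a fourth above the bass; after resolving down by step to E♭5, the interval above the bass becomes a third.
Suspension figures are named by those two intervals: 4–3.

4–3 suspension.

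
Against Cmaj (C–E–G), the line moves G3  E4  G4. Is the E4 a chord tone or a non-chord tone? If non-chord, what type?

C major triad contains C, E, G; E is the third, so it is a chord tone.

Chord tone (the third of C major triad).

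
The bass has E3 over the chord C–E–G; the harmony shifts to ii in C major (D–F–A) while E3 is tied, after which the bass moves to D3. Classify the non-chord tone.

The harmony at that moment is D minor triad (D, F, A); E3 is not a chord tone.
It is held over (the same pitch as the preceding E3) and left by step down to D3.
Held over from the previous chord and resolving down by step — a suspension.

E3 is a suspension.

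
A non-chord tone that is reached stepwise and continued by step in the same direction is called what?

Approach: by step. Departure: by step, continuing in the same direction.
Stepwise on both sides with no change of direction means the note fills in the space between two different chord tones — a passing tone. (Had it turned back to its starting note it would be a neighbor tone instead.)

Passing tone.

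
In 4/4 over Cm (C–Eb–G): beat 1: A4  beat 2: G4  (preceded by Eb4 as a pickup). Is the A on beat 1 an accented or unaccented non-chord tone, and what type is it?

The harmony at that moment is C minor triad (C, Eb, G); A4 is not a chord tone.
It is approached by leap up from Eb4 and left by step down to G4.
Leap in, step out — an appoggiatura.
It falls on the downbeat, so it is accented.

Accented appoggiatura.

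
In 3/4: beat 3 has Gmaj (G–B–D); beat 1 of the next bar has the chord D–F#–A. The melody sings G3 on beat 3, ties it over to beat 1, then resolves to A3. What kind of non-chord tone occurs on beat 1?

The harmony at that moment is D major triad (D, F#, A); G3 is not a chord tone.
It is held over (the same pitch as the preceding G3) and left by step up to A3.
Held over from the previous chord and resolving up by step — a retardation.

Retardation.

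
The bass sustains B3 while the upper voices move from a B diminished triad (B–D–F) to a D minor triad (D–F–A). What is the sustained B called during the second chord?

Pedal tone (pedal point).

The harmony at that moment is D minor triad (D, F, A); B3 is not a chord tone.
It is held over (the same pitch as the preceding B3) and then sustained as the same pitch into the next harmony.
Sustained through a change of harmony — a pedal tone.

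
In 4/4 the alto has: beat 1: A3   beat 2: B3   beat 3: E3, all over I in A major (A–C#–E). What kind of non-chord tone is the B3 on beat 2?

Escape tone.

The harmony at that moment is A major triad (A, C#, E); B3 is not a chord tone.
It is approached by step up from A3 and left by leap down to E3.
Step in, leap out, on a weak beat — an escape tone.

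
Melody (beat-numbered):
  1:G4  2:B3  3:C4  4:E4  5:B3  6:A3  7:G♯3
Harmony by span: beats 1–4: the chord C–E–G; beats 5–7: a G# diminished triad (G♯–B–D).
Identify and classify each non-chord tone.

The harmony at that moment is C major triad (C, E, G); B3 is not a chord tone.
It is approached by leap down from G4 and left by step up to C4.
Leap in, step out — an appoggiatura.
The harmony at that moment is G♯ diminished triad (G♯, B, D); A3 is not a chord tone.
It is approached by step down from B3 and left by step down to G♯3.
Step in, step out in the same direction — a passing tone.

B3 (beat 2) — appoggiatura; A3 (beat 6) — passing tone.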